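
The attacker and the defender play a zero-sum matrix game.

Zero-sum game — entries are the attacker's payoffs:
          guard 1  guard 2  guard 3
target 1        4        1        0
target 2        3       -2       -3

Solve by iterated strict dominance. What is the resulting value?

0

Row target 2 is strictly dominated by row target 1 (4>3, 1>-2, 0>-3); eliminate target 2.
Column guard 1 is strictly dominated by guard 2 for the defender (1<4); eliminate guard 1.
Column guard 2 is strictly dominated by guard 3 for the defender (0<1); eliminate guard 2.
Only (target 1, guard 3) remains, with payoff 0.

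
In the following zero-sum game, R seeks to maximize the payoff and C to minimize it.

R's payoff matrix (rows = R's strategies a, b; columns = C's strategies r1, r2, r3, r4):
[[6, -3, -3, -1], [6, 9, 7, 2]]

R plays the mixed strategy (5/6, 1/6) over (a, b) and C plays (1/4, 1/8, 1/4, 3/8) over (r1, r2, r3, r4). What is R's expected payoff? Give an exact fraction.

41/48

Against (1/4, 1/8, 1/4, 3/8), each row's expected payoff is a: 0; b: 41/8.
Taking the (5/6, 1/6)-weighted average: (5/6)·(0) + (1/6)·(41/8) = 41/48.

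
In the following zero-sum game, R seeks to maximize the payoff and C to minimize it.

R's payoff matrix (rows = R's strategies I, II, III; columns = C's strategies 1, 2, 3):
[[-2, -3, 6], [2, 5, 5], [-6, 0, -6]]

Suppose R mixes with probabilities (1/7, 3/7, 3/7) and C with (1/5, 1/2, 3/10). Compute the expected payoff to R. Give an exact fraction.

Against (1/5, 1/2, 3/10), each row's expected payoff is I: -1/10; II: 22/5; III: -3.
Taking the (1/7, 3/7, 3/7)-weighted average: (1/7)·(-1/10) + (3/7)·(22/5) + (3/7)·(-3) = 41/70.

41/70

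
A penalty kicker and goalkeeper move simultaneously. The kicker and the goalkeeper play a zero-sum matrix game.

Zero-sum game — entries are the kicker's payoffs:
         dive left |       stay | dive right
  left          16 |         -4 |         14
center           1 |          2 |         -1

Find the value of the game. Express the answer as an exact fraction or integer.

Column dive left is strictly dominated by dive right for the goalkeeper (it gives the kicker more in every row).
The remaining 2×2 game on (left, center) × (stay, dive right) has no saddle point. Let the kicker play left with probability p; indifference gives −4p + 2(1−p) = 14p − (1−p), so p = 1/7.
Similarly the goalkeeper's optimal q on stay is 5/7, and the value is -4·(5/7) + (14)·(2/7) = 8/7.

8/7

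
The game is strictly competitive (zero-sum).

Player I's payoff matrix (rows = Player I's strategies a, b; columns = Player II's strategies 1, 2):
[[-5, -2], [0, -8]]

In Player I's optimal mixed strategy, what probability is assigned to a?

Row minima are -5 and -8, so Player I's maximin is -5; column maxima are 0 and -2, so Player II's minimax is -2. These differ, so the equilibrium is in mixed strategies.
Let Player I play a with probability p. Player II is indifferent when −5p = −2p − 8(1−p), giving p = 8/11.

8/11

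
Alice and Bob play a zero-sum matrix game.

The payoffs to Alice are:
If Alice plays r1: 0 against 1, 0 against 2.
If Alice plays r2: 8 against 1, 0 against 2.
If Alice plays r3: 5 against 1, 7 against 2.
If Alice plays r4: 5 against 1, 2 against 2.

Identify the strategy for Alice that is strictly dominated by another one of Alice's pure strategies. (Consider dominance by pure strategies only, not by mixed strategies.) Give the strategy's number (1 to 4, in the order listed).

1

Compare r1 with r3: 5 > 0, 7 > 0.
So r3 strictly dominates r1 for Alice; r1 is strictly dominated.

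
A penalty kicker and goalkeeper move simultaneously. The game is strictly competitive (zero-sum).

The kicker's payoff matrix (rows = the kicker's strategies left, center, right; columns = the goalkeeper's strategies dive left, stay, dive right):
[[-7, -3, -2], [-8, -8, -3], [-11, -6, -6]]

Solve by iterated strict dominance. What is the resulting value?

Column dive right is strictly dominated by dive left for the goalkeeper (-7<-2, -8<-3, -11<-6); eliminate dive right.
Row right is strictly dominated by row left (-7>-11, -3>-6); eliminate right.
Row center is strictly dominated by row left (-7>-8, -3>-8); eliminate center.
Column stay is strictly dominated by dive left for the goalkeeper (-7<-3); eliminate stay.
Only (left, dive left) remains, with payoff -7.

-7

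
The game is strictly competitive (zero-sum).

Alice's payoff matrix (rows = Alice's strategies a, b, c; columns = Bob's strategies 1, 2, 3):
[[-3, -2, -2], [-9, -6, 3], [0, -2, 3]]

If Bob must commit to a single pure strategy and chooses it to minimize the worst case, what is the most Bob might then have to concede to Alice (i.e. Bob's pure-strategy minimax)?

-2

The worst case (largest entry) in each column is 1: 0, 2: -2, 3: 3.
The best (smallest) of these is -2.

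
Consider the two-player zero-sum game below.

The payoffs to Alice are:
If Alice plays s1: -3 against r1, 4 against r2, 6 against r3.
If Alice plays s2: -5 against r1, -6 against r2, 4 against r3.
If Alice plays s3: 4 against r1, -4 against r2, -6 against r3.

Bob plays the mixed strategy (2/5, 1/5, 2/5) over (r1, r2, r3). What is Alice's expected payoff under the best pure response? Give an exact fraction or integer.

2

s1: (-3)·(2/5) + (4)·(1/5) + (6)·(2/5) = 2.
s2: (-5)·(2/5) + (-6)·(1/5) + (4)·(2/5) = -8/5.
s3: (4)·(2/5) + (-4)·(1/5) + (-6)·(2/5) = -8/5.
The best pure response is s1 with expected payoff 2.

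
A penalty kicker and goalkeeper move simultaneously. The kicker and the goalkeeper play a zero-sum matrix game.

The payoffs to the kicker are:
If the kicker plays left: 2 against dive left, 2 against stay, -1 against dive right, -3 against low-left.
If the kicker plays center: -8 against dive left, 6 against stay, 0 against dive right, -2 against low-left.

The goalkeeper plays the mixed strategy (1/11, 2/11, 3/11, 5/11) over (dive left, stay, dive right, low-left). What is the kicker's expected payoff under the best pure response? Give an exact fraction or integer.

-6/11

left: (2)·(1/11) + (2)·(2/11) + (-1)·(3/11) + (-3)·(5/11) = -12/11.
center: (-8)·(1/11) + (6)·(2/11) + (0)·(3/11) + (-2)·(5/11) = -6/11.
The best pure response is center with expected payoff -6/11.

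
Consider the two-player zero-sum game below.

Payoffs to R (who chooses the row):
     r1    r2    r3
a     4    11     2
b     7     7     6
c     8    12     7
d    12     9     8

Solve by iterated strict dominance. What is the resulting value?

Column r1 is strictly dominated by r3 for C (2<4, 6<7, 7<8, 8<12); eliminate r1.
Row a is strictly dominated by row c (12>11, 7>2); eliminate a.
Column r2 is strictly dominated by r3 for C (6<7, 7<12, 8<9); eliminate r2.
Row c is strictly dominated by row d (8>7); eliminate c.
Row b is strictly dominated by row d (8>6); eliminate b.
Only (d, r3) remains, with payoff 8.

8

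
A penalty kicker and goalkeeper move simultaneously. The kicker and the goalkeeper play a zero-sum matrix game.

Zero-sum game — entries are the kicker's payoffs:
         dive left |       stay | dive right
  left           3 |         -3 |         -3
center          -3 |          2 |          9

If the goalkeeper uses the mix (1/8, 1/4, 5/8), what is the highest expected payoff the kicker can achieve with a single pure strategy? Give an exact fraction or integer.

left: (3)·(1/8) + (-3)·(1/4) + (-3)·(5/8) = -9/4.
center: (-3)·(1/8) + (2)·(1/4) + (9)·(5/8) = 23/4.
The best pure response is center with expected payoff 23/4.

23/4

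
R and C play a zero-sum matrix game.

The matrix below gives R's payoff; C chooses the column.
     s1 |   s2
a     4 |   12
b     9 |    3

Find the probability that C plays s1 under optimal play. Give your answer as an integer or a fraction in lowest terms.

Row minima are 4 and 3, so R's maximin is 4; column maxima are 9 and 12, so C's minimax is 9. These differ, so the equilibrium is in mixed strategies.
Let C play s1 with probability q. R is indifferent when 4q + 12(1−q) = 9q + 3(1−q), giving q = 9/14.

9/14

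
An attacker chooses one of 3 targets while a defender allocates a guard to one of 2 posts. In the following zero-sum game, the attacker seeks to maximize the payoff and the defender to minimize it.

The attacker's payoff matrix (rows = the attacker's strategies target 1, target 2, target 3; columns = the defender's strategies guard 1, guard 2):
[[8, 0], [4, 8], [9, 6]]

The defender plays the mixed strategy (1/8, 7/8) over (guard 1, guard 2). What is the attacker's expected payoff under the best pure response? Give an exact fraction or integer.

15/2

target 1: (8)·(1/8) + (0)·(7/8) = 1.
target 2: (4)·(1/8) + (8)·(7/8) = 15/2.
target 3: (9)·(1/8) + (6)·(7/8) = 51/8.
The best pure response is target 2 with expected payoff 15/2.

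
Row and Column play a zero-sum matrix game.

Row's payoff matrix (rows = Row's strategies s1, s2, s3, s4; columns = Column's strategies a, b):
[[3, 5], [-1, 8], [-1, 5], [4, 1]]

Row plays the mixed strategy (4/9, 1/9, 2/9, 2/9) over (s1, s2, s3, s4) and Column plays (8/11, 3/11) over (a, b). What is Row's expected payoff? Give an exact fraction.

256/99

Against (8/11, 3/11), each row's expected payoff is s1: 39/11; s2: 16/11; s3: 7/11; s4: 35/11.
Taking the (4/9, 1/9, 2/9, 2/9)-weighted average: (4/9)·(39/11) + (1/9)·(16/11) + (2/9)·(7/11) + (2/9)·(35/11) = 256/99.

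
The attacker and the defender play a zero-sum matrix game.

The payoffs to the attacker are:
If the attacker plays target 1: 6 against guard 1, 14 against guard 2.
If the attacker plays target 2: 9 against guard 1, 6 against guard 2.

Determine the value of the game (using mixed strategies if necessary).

Row minima are 6 and 6, so the attacker's maximin is 6; column maxima are 9 and 14, so the defender's minimax is 9. These differ, so the equilibrium is in mixed strategies.
Let the attacker play target 1 with probability p. The defender is indifferent when 6p + 9(1−p) = 14p + 6(1−p), giving p = 3/11.
Let the defender play guard 1 with probability q. The attacker is indifferent when 6q + 14(1−q) = 9q + 6(1−q), giving q = 8/11.
The value is 6·(8/11) + (14)·(3/11) = 90/11.

90/11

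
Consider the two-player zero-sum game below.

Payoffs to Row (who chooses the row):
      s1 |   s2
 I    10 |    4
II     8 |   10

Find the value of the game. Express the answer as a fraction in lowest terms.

17/2

Row minima are 4 and 8, so Row's maximin is 8; column maxima are 10 and 10, so Column's minimax is 10. These differ, so the equilibrium is in mixed strategies.
Let Row play I with probability p. Column is indifferent when 10p + 8(1−p) = 4p + 10(1−p), giving p = 1/4.
Let Column play s1 with probability q. Row is indifferent when 10q + 4(1−q) = 8q + 10(1−q), giving q = 3/4.
The value is 10·(3/4) + (4)·(1/4) = 17/2.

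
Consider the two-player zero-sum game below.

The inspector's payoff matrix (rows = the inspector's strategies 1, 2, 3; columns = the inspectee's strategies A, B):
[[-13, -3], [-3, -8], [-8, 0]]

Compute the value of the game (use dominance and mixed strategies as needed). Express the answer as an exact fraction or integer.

Row 1 is strictly dominated by row 3, so the inspector never plays it.
The remaining 2×2 game on (2, 3) × (A, B) has no saddle point. Let the inspector play 2 with probability p; indifference gives −3p − 8(1−p) = −8p, so p = 8/13.
Similarly the inspectee's optimal q on A is 8/13, and the value is -3·(8/13) + (-8)·(5/13) = -64/13.

-64/13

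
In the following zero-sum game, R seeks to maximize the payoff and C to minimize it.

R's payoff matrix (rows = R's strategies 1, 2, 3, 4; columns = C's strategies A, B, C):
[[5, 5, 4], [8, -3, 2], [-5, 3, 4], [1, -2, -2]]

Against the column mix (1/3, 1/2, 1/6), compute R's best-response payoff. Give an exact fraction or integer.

29/6

1: (5)·(1/3) + (5)·(1/2) + (4)·(1/6) = 29/6.
2: (8)·(1/3) + (-3)·(1/2) + (2)·(1/6) = 3/2.
3: (-5)·(1/3) + (3)·(1/2) + (4)·(1/6) = 1/2.
4: (1)·(1/3) + (-2)·(1/2) + (-2)·(1/6) = -1.
The best pure response is 1 with expected payoff 29/6.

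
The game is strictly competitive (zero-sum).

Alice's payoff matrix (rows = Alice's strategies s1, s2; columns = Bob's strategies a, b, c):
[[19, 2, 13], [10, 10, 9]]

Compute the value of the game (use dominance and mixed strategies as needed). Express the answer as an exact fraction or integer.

Column a is strictly dominated by c for Bob (it gives Alice more in every row).
The remaining 2×2 game on (s1, s2) × (b, c) has no saddle point. Let Alice play s1 with probability p; indifference gives 2p + 10(1−p) = 13p + 9(1−p), so p = 1/12.
Similarly Bob's optimal q on b is 1/3, and the value is 2·(1/3) + (13)·(2/3) = 28/3.

28/3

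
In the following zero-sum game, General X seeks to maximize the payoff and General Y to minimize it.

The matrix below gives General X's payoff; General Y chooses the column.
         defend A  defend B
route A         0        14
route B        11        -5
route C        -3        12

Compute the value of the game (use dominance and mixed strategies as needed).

77/15

Row route C is strictly dominated by row route A, so General X never plays it.
The remaining 2×2 game on (route A, route B) × (defend A, defend B) has no saddle point. Let General X play route A with probability p; indifference gives 11(1−p) = 14p − 5(1−p), so p = 8/15.
Similarly General Y's optimal q on defend A is 19/30, and the value is 0·(19/30) + (14)·(11/30) = 77/15.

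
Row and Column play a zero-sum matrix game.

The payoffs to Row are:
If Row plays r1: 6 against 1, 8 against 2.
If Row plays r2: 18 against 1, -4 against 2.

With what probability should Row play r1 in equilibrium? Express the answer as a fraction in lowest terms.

11/12

Row minima are 6 and -4, so Row's maximin is 6; column maxima are 18 and 8, so Column's minimax is 8. These differ, so the equilibrium is in mixed strategies.
Let Row play r1 with probability p. Column is indifferent when 6p + 18(1−p) = 8p − 4(1−p), giving p = 11/12.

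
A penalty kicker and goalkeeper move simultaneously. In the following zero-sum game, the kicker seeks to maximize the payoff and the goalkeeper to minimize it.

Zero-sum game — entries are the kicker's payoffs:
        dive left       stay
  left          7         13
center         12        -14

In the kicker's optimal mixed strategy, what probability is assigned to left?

Row minima are 7 and -14, so the kicker's maximin is 7; column maxima are 12 and 13, so the goalkeeper's minimax is 12. These differ, so the equilibrium is in mixed strategies.
Let the kicker play left with probability p. The goalkeeper is indifferent when 7p + 12(1−p) = 13p − 14(1−p), giving p = 13/16.

13/16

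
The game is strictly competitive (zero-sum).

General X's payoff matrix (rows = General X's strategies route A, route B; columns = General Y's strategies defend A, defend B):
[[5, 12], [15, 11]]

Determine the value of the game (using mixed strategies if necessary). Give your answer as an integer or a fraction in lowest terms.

Row minima are 5 and 11, so General X's maximin is 11; column maxima are 15 and 12, so General Y's minimax is 12. These differ, so the equilibrium is in mixed strategies.
Let General X play route A with probability p. General Y is indifferent when 5p + 15(1−p) = 12p + 11(1−p), giving p = 4/11.
Let General Y play defend A with probability q. General X is indifferent when 5q + 12(1−q) = 15q + 11(1−q), giving q = 1/11.
The value is 5·(1/11) + (12)·(10/11) = 125/11.

125/11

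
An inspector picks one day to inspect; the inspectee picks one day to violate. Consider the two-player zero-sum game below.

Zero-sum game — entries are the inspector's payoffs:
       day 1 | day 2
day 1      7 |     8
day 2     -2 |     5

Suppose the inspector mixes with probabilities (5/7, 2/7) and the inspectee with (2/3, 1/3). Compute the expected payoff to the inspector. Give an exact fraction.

16/3

Against (2/3, 1/3), each row's expected payoff is day 1: 22/3; day 2: 1/3.
Taking the (5/7, 2/7)-weighted average: (5/7)·(22/3) + (2/7)·(1/3) = 16/3.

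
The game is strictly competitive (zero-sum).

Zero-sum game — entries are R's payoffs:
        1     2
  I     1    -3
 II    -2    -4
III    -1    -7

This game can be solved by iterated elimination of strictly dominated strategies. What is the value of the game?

Column 1 is strictly dominated by 2 for C (-3<1, -4<-2, -7<-1); eliminate 1.
Row III is strictly dominated by row I (-3>-7); eliminate III.
Row II is strictly dominated by row I (-3>-4); eliminate II.
Only (I, 2) remains, with payoff -3.

-3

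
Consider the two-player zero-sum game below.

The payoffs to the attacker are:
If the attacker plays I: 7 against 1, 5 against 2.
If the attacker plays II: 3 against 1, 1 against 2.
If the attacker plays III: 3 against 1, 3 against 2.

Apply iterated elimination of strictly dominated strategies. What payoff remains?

5

Row II is strictly dominated by row I (7>3, 5>1); eliminate II.
Row III is strictly dominated by row I (7>3, 5>3); eliminate III.
Column 1 is strictly dominated by 2 for the defender (5<7); eliminate 1.
Only (I, 2) remains, with payoff 5.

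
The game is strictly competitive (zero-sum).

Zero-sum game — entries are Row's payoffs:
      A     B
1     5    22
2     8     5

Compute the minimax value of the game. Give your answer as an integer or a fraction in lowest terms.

Row minima are 5 and 5, so Row's maximin is 5; column maxima are 8 and 22, so Column's minimax is 8. These differ, so the equilibrium is in mixed strategies.
Let Row play 1 with probability p. Column is indifferent when 5p + 8(1−p) = 22p + 5(1−p), giving p = 3/20.
Let Column play A with probability q. Row is indifferent when 5q + 22(1−q) = 8q + 5(1−q), giving q = 17/20.
The value is 5·(17/20) + (22)·(3/20) = 151/20.

151/20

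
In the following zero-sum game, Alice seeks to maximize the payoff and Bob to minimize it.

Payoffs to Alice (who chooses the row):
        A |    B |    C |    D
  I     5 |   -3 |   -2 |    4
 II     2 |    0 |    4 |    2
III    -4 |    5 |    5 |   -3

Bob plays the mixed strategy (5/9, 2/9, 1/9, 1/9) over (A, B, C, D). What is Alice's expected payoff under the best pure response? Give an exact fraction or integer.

7/3

I: (5)·(5/9) + (-3)·(2/9) + (-2)·(1/9) + (4)·(1/9) = 7/3.
II: (2)·(5/9) + (0)·(2/9) + (4)·(1/9) + (2)·(1/9) = 16/9.
III: (-4)·(5/9) + (5)·(2/9) + (5)·(1/9) + (-3)·(1/9) = -8/9.
The best pure response is I with expected payoff 7/3.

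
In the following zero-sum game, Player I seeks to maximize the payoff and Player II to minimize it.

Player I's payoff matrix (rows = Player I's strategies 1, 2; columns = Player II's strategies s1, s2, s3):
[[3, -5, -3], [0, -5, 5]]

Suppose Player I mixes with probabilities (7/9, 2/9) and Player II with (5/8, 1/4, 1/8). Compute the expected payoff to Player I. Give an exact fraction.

1/18

Against (5/8, 1/4, 1/8), each row's expected payoff is 1: 1/4; 2: -5/8.
Taking the (7/9, 2/9)-weighted average: (7/9)·(1/4) + (2/9)·(-5/8) = 1/18.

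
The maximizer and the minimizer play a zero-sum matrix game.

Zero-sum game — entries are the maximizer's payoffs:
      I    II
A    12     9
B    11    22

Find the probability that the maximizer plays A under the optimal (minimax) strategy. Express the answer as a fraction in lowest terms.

11/14

Row minima are 9 and 11, so the maximizer's maximin is 11; column maxima are 12 and 22, so the minimizer's minimax is 12. These differ, so the equilibrium is in mixed strategies.
Let the maximizer play A with probability p. The minimizer is indifferent when 12p + 11(1−p) = 9p + 22(1−p), giving p = 11/14.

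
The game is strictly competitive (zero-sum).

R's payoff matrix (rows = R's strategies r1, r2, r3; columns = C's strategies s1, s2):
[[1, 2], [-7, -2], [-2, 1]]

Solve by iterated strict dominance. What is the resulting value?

Column s2 is strictly dominated by s1 for C (1<2, -7<-2, -2<1); eliminate s2.
Row r2 is strictly dominated by row r1 (1>-7); eliminate r2.
Row r3 is strictly dominated by row r1 (1>-2); eliminate r3.
Only (r1, s1) remains, with payoff 1.

1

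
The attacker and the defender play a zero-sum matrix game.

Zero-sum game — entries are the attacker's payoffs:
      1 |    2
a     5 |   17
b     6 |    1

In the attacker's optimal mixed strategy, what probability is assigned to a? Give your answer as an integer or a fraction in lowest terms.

Row minima are 5 and 1, so the attacker's maximin is 5; column maxima are 6 and 17, so the defender's minimax is 6. These differ, so the equilibrium is in mixed strategies.
Let the attacker play a with probability p. The defender is indifferent when 5p + 6(1−p) = 17p + (1−p), giving p = 5/17.

5/17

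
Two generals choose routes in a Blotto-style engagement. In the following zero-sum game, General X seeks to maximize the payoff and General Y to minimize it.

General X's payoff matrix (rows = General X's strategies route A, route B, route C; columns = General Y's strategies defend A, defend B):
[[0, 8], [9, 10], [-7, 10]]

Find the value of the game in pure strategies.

9

Row minima: 0, 9, -7 → General X's maximin is 9.
Column maxima: 9, 10 → General Y's minimax is 9.
They coincide at (route B, defend A), so the value is 9.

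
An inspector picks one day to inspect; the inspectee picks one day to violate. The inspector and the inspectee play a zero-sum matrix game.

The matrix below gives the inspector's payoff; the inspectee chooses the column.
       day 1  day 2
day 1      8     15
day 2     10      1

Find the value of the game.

Row minima are 8 and 1, so the inspector's maximin is 8; column maxima are 10 and 15, so the inspectee's minimax is 10. These differ, so the equilibrium is in mixed strategies.
Let the inspector play day 1 with probability p. The inspectee is indifferent when 8p + 10(1−p) = 15p + (1−p), giving p = 9/16.
Let the inspectee play day 1 with probability q. The inspector is indifferent when 8q + 15(1−q) = 10q + (1−q), giving q = 7/8.
The value is 8·(7/8) + (15)·(1/8) = 71/8.

71/8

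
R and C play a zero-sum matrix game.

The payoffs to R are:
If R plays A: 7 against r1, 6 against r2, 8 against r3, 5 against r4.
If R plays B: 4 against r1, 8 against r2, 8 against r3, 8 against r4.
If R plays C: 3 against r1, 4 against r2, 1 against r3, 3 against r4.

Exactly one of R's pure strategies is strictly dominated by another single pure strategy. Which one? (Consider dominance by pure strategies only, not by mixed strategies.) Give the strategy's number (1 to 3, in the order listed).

Compare C with A: 7 > 3, 6 > 4, 8 > 1, 5 > 3.
So A strictly dominates C for R; C is strictly dominated.

3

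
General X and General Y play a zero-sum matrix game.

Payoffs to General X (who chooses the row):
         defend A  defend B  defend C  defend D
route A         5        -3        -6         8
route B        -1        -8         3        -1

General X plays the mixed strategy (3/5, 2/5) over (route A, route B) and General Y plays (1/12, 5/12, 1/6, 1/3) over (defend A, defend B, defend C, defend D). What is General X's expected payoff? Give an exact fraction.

Against (1/12, 5/12, 1/6, 1/3), each row's expected payoff is route A: 5/6; route B: -13/4.
Taking the (3/5, 2/5)-weighted average: (3/5)·(5/6) + (2/5)·(-13/4) = -4/5.

-4/5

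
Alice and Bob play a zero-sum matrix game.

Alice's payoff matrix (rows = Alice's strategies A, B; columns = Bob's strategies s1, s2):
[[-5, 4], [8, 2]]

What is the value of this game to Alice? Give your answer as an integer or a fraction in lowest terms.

Row minima are -5 and 2, so Alice's maximin is 2; column maxima are 8 and 4, so Bob's minimax is 4. These differ, so the equilibrium is in mixed strategies.
Let Alice play A with probability p. Bob is indifferent when −5p + 8(1−p) = 4p + 2(1−p), giving p = 2/5.
Let Bob play s1 with probability q. Alice is indifferent when −5q + 4(1−q) = 8q + 2(1−q), giving q = 2/15.
The value is -5·(2/15) + (4)·(13/15) = 14/5.

14/5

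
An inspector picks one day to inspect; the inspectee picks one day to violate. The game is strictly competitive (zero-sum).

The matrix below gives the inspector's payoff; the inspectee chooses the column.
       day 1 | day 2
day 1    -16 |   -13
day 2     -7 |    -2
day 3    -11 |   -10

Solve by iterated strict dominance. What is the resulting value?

Row day 3 is strictly dominated by row day 2 (-7>-11, -2>-10); eliminate day 3.
Row day 1 is strictly dominated by row day 2 (-7>-16, -2>-13); eliminate day 1.
Column day 2 is strictly dominated by day 1 for the inspectee (-7<-2); eliminate day 2.
Only (day 2, day 1) remains, with payoff -7.

-7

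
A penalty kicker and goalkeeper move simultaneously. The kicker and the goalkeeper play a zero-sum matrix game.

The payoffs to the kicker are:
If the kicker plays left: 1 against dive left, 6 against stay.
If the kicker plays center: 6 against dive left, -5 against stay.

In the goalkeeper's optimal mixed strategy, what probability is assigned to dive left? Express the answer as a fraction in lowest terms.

Row minima are 1 and -5, so the kicker's maximin is 1; column maxima are 6 and 6, so the goalkeeper's minimax is 6. These differ, so the equilibrium is in mixed strategies.
Let the goalkeeper play dive left with probability q. The kicker is indifferent when q + 6(1−q) = 6q − 5(1−q), giving q = 11/16.

11/16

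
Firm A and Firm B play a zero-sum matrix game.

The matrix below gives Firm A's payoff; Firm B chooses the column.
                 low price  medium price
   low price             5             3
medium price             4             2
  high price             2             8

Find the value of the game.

Row medium price is strictly dominated by row low price, so Firm A never plays it.
The remaining 2×2 game on (low price, high price) × (low price, medium price) has no saddle point. Let Firm A play low price with probability p; indifference gives 5p + 2(1−p) = 3p + 8(1−p), so p = 3/4.
Similarly Firm B's optimal q on low price is 5/8, and the value is 5·(5/8) + (3)·(3/8) = 17/4.

17/4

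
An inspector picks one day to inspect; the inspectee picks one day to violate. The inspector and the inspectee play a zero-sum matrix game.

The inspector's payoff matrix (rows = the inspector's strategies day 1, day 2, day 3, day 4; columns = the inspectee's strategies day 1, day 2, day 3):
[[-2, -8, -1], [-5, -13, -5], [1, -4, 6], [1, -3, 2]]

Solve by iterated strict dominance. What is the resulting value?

-3

Column day 3 is strictly dominated by day 2 for the inspectee (-8<-1, -13<-5, -4<6, -3<2); eliminate day 3.
Column day 1 is strictly dominated by day 2 for the inspectee (-8<-2, -13<-5, -4<1, -3<1); eliminate day 1.
Row day 2 is strictly dominated by row day 1 (-8>-13); eliminate day 2.
Row day 1 is strictly dominated by row day 3 (-4>-8); eliminate day 1.
Row day 3 is strictly dominated by row day 4 (-3>-4); eliminate day 3.
Only (day 4, day 2) remains, with payoff -3.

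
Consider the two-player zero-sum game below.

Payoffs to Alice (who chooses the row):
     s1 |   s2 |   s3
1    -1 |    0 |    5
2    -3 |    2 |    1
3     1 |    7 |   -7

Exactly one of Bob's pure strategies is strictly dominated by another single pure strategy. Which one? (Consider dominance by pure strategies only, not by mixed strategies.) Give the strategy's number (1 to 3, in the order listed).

2

Bob prefers columns that give Alice less. Compare s2 with s1: -1 < 0, -3 < 2, 1 < 7.
So s1 strictly dominates s2 for Bob; s2 is strictly dominated.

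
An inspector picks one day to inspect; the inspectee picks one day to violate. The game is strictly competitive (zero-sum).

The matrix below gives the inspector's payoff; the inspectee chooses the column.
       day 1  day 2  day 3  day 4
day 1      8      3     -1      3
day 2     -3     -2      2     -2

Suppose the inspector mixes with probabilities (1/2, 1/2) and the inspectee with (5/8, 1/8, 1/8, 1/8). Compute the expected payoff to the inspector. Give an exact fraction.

Against (5/8, 1/8, 1/8, 1/8), each row's expected payoff is day 1: 45/8; day 2: -17/8.
Taking the (1/2, 1/2)-weighted average: (1/2)·(45/8) + (1/2)·(-17/8) = 7/4.

7/4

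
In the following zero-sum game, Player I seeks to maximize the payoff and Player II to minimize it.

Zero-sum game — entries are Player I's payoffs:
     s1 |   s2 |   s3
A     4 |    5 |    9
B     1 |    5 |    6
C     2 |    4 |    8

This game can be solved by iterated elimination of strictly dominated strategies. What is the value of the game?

4

Column s2 is strictly dominated by s1 for Player II (4<5, 1<5, 2<4); eliminate s2.
Column s3 is strictly dominated by s1 for Player II (4<9, 1<6, 2<8); eliminate s3.
Row C is strictly dominated by row A (4>2); eliminate C.
Row B is strictly dominated by row A (4>1); eliminate B.
Only (A, s1) remains, with payoff 4.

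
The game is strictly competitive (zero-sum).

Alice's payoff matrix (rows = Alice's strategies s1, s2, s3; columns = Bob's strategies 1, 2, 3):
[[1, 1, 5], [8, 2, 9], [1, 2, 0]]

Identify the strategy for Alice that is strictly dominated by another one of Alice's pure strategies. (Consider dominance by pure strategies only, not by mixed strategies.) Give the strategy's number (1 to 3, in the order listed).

1

Compare s1 with s2: 8 > 1, 2 > 1, 9 > 5.
So s2 strictly dominates s1 for Alice; s1 is strictly dominated.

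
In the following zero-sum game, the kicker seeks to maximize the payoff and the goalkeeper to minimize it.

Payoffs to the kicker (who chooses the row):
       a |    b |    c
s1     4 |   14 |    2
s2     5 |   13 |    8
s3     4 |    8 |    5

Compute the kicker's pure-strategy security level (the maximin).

The worst-case payoff for each row is s1: 2, s2: 5, s3: 4.
The best of these is 5.

5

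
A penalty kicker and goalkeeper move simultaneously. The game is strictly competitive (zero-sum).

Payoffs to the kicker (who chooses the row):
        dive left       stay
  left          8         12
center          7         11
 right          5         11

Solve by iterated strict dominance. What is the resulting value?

8

Column stay is strictly dominated by dive left for the goalkeeper (8<12, 7<11, 5<11); eliminate stay.
Row center is strictly dominated by row left (8>7); eliminate center.
Row right is strictly dominated by row left (8>5); eliminate right.
Only (left, dive left) remains, with payoff 8.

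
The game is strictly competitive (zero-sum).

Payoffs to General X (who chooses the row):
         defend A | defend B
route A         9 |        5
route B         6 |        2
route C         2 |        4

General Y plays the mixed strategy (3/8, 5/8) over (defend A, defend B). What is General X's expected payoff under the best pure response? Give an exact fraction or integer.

13/2

route A: (9)·(3/8) + (5)·(5/8) = 13/2.
route B: (6)·(3/8) + (2)·(5/8) = 7/2.
route C: (2)·(3/8) + (4)·(5/8) = 13/4.
The best pure response is route A with expected payoff 13/2.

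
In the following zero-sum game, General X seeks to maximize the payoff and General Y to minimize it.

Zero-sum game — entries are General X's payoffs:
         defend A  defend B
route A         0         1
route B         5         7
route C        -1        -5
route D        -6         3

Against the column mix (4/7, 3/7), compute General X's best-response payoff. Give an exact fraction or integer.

41/7

route A: (0)·(4/7) + (1)·(3/7) = 3/7.
route B: (5)·(4/7) + (7)·(3/7) = 41/7.
route C: (-1)·(4/7) + (-5)·(3/7) = -19/7.
route D: (-6)·(4/7) + (3)·(3/7) = -15/7.
The best pure response is route B with expected payoff 41/7.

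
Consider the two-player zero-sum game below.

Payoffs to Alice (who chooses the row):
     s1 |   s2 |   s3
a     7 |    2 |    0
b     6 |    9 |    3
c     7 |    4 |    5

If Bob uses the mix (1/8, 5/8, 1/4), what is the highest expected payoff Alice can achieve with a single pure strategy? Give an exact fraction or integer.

a: (7)·(1/8) + (2)·(5/8) + (0)·(1/4) = 17/8.
b: (6)·(1/8) + (9)·(5/8) + (3)·(1/4) = 57/8.
c: (7)·(1/8) + (4)·(5/8) + (5)·(1/4) = 37/8.
The best pure response is b with expected payoff 57/8.

57/8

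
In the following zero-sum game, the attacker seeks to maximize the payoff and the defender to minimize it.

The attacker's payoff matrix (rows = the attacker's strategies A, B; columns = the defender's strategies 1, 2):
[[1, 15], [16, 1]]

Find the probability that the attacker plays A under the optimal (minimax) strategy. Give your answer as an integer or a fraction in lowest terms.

Row minima are 1 and 1, so the attacker's maximin is 1; column maxima are 16 and 15, so the defender's minimax is 15. These differ, so the equilibrium is in mixed strategies.
Let the attacker play A with probability p. The defender is indifferent when p + 16(1−p) = 15p + (1−p), giving p = 15/29.

15/29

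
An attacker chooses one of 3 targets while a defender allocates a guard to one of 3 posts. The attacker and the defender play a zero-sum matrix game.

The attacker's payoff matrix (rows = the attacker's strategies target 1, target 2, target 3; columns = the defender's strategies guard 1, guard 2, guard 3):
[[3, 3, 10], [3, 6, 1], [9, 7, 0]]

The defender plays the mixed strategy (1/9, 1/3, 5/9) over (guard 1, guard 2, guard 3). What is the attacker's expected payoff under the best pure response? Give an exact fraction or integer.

target 1: (3)·(1/9) + (3)·(1/3) + (10)·(5/9) = 62/9.
target 2: (3)·(1/9) + (6)·(1/3) + (1)·(5/9) = 26/9.
target 3: (9)·(1/9) + (7)·(1/3) + (0)·(5/9) = 10/3.
The best pure response is target 1 with expected payoff 62/9.

62/9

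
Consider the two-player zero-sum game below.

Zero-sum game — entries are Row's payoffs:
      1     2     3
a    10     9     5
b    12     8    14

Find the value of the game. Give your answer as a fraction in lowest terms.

43/5

Column 1 is strictly dominated by 2 for Column (it gives Row more in every row).
The remaining 2×2 game on (a, b) × (2, 3) has no saddle point. Let Row play a with probability p; indifference gives 9p + 8(1−p) = 5p + 14(1−p), so p = 3/5.
Similarly Column's optimal q on 2 is 9/10, and the value is 9·(9/10) + (5)·(1/10) = 43/5.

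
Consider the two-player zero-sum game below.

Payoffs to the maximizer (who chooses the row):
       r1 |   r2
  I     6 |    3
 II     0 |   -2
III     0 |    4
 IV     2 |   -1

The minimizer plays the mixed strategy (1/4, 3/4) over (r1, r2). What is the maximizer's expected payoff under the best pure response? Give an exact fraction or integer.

I: (6)·(1/4) + (3)·(3/4) = 15/4.
II: (0)·(1/4) + (-2)·(3/4) = -3/2.
III: (0)·(1/4) + (4)·(3/4) = 3.
IV: (2)·(1/4) + (-1)·(3/4) = -1/4.
The best pure response is I with expected payoff 15/4.

15/4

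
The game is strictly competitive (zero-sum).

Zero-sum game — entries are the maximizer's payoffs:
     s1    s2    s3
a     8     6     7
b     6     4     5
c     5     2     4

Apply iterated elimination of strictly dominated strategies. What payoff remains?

6

Column s3 is strictly dominated by s2 for the minimizer (6<7, 4<5, 2<4); eliminate s3.
Column s1 is strictly dominated by s2 for the minimizer (6<8, 4<6, 2<5); eliminate s1.
Row c is strictly dominated by row a (6>2); eliminate c.
Row b is strictly dominated by row a (6>4); eliminate b.
Only (a, s2) remains, with payoff 6.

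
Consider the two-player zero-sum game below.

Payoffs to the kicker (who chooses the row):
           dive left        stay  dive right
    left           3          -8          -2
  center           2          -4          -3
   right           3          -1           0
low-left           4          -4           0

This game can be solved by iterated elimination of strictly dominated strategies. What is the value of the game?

Row left is strictly dominated by row low-left (4>3, -4>-8, 0>-2); eliminate left.
Column dive right is strictly dominated by stay for the goalkeeper (-4<-3, -1<0, -4<0); eliminate dive right.
Column dive left is strictly dominated by stay for the goalkeeper (-4<2, -1<3, -4<4); eliminate dive left.
Row low-left is strictly dominated by row right (-1>-4); eliminate low-left.
Row center is strictly dominated by row right (-1>-4); eliminate center.
Only (right, stay) remains, with payoff -1.

-1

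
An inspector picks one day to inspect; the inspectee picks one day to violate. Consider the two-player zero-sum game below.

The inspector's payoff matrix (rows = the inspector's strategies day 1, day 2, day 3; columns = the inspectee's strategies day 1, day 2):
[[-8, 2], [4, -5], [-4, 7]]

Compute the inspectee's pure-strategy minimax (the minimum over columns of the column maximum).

The worst case (largest entry) in each column is day 1: 4, day 2: 7.
The best (smallest) of these is 4.

4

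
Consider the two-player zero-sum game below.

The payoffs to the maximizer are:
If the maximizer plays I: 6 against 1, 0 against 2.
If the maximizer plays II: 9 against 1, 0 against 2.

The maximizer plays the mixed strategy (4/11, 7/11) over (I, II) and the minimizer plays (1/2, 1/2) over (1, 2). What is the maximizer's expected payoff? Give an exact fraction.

87/22

Against (1/2, 1/2), each row's expected payoff is I: 3; II: 9/2.
Taking the (4/11, 7/11)-weighted average: (4/11)·(3) + (7/11)·(9/2) = 87/22.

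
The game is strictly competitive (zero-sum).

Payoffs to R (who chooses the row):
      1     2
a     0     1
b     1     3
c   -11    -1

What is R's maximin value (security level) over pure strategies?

The worst-case payoff for each row is a: 0, b: 1, c: -11.
The best of these is 1.

1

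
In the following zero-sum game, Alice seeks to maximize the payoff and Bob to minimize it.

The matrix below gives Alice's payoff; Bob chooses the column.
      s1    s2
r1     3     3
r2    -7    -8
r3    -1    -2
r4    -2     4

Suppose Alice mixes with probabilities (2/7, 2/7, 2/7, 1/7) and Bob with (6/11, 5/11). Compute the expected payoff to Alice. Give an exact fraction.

Against (6/11, 5/11), each row's expected payoff is r1: 3; r2: -82/11; r3: -16/11; r4: 8/11.
Taking the (2/7, 2/7, 2/7, 1/7)-weighted average: (2/7)·(3) + (2/7)·(-82/11) + (2/7)·(-16/11) + (1/7)·(8/11) = -122/77.

-122/77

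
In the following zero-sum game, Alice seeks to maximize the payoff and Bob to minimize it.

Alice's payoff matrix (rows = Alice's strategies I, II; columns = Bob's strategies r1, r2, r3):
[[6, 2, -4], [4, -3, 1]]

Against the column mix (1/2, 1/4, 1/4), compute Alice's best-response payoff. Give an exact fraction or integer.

5/2

I: (6)·(1/2) + (2)·(1/4) + (-4)·(1/4) = 5/2.
II: (4)·(1/2) + (-3)·(1/4) + (1)·(1/4) = 3/2.
The best pure response is I with expected payoff 5/2.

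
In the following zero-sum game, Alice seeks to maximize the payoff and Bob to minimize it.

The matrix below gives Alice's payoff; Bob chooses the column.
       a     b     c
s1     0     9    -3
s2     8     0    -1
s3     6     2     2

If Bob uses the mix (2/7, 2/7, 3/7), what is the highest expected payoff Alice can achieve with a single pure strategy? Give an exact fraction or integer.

s1: (0)·(2/7) + (9)·(2/7) + (-3)·(3/7) = 9/7.
s2: (8)·(2/7) + (0)·(2/7) + (-1)·(3/7) = 13/7.
s3: (6)·(2/7) + (2)·(2/7) + (2)·(3/7) = 22/7.
The best pure response is s3 with expected payoff 22/7.

22/7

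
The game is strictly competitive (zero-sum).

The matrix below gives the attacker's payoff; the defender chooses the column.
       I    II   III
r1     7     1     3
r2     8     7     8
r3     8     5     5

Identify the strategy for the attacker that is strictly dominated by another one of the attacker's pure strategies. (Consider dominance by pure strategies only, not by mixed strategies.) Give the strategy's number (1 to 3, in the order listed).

Compare r1 with r2: 8 > 7, 7 > 1, 8 > 3.
So r2 strictly dominates r1 for the attacker; r1 is strictly dominated.

1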